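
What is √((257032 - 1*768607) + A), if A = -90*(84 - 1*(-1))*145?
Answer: 5*I*√64833 ≈ 1273.1*I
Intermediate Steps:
A = -1109250 (A = -90*(84 + 1)*145 = -90*85*145 = -7650*145 = -1109250)
√((257032 - 1*768607) + A) = √((257032 - 1*768607) - 1109250) = √((257032 - 768607) - 1109250) = √(-511575 - 1109250) = √(-1620825) = 5*I*√64833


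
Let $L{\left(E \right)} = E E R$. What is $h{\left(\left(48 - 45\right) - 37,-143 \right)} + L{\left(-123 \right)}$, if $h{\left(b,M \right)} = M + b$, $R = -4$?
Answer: $-60693$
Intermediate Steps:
$L{\left(E \right)} = - 4 E^{2}$ ($L{\left(E \right)} = E E \left(-4\right) = E^{2} \left(-4\right) = - 4 E^{2}$)
$h{\left(\left(48 - 45\right) - 37,-143 \right)} + L{\left(-123 \right)} = \left(-143 + \left(\left(48 - 45\right) - 37\right)\right) - 4 \left(-123\right)^{2} = \left(-143 + \left(3 - 37\right)\right) - 60516 = \left(-143 - 34\right) - 60516 = -177 - 60516 = -60693$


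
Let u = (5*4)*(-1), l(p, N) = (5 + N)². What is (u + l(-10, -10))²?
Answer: 25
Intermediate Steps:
u = -20 (u = 20*(-1) = -20)
(u + l(-10, -10))² = (-20 + (5 - 10)²)² = (-20 + (-5)²)² = (-20 + 25)² = 5² = 25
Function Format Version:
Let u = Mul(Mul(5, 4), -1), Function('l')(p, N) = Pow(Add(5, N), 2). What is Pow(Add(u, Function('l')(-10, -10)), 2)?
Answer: 25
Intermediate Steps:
u = -20 (u = Mul(20, -1) = -20)
Pow(Add(u, Function('l')(-10, -10)), 2) = Pow(Add(-20, Pow(Add(5, -10), 2)), 2) = Pow(Add(-20, Pow(-5, 2)), 2) = Pow(Add(-20, 25), 2) = Pow(5, 2) = 25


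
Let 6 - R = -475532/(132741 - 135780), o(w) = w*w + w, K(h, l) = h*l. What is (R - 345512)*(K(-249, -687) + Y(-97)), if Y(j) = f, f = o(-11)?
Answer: -179811804496018/3039 ≈ -5.9168e+10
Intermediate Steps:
o(w) = w + w**2 (o(w) = w**2 + w = w + w**2)
f = 110 (f = -11*(1 - 11) = -11*(-10) = 110)
R = -457298/3039 (R = 6 - (-475532)/(132741 - 135780) = 6 - (-475532)/(-3039) = 6 - (-475532)*(-1)/3039 = 6 - 1*475532/3039 = 6 - 475532/3039 = -457298/3039 ≈ -150.48)
Y(j) = 110
(R - 345512)*(K(-249, -687) + Y(-97)) = (-457298/3039 - 345512)*(-249*(-687) + 110) = -1050468266*(171063 + 110)/3039 = -1050468266/3039*171173 = -179811804496018/3039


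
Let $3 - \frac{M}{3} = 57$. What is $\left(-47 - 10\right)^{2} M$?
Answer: $-526338$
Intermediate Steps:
$M = -162$ ($M = 9 - 171 = -162$)
$\left(-47 - 10\right)^{2} M = \left(-47 - 10\right)^{2} \left(-162\right) = \left(-57\right)^{2} \left(-162\right) = 3249 \left(-162\right) = -526338$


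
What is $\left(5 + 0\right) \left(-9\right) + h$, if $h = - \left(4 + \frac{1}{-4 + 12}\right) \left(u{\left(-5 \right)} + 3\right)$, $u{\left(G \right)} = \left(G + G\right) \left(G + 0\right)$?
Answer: $- \frac{2109}{8} \approx -263.63$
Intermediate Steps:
$u{\left(G \right)} = 2 G^{2}$ ($u{\left(G \right)} = 2 G G = 2 G^{2}$)
$h = - \frac{1749}{8}$ ($h = - \left(4 + \frac{1}{-4 + 12}\right) \left(2 \left(-5\right)^{2} + 3\right) = - \left(4 + \frac{1}{8}\right) \left(2 \cdot 25 + 3\right) = - \left(4 + \frac{1}{8}\right) \left(50 + 3\right) = - \frac{33 \cdot 53}{8} = \left(-1\right) \frac{1749}{8} = - \frac{1749}{8} \approx -218.63$)
$\left(5 + 0\right) \left(-9\right) + h = \left(5 + 0\right) \left(-9\right) - \frac{1749}{8} = 5 \left(-9\right) - \frac{1749}{8} = -45 - \frac{1749}{8} = - \frac{2109}{8}$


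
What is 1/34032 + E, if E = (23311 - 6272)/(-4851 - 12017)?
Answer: -144963595/143512944 ≈ -1.0101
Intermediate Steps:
E = -17039/16868 (E = 17039/(-16868) = 17039*(-1/16868) = -17039/16868 ≈ -1.0101)
1/34032 + E = 1/34032 - 17039/16868 = -144963595/143512944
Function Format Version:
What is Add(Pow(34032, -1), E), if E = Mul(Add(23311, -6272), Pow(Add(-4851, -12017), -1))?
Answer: Rational(-144963595, 143512944) ≈ -1.0101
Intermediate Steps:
E = Rational(-17039, 16868) (E = Mul(17039, Pow(-16868, -1)) = Mul(17039, Rational(-1, 16868)) = Rational(-17039, 16868) ≈ -1.0101)
Add(Pow(34032, -1), E) = Add(Pow(34032, -1), Rational(-17039, 16868)) = Add(Rational(1, 34032), Rational(-17039, 16868)) = Rational(-144963595, 143512944)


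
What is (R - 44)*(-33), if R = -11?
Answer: 1815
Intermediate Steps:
(R - 44)*(-33) = (-11 - 44)*(-33) = -55*(-33) = 1815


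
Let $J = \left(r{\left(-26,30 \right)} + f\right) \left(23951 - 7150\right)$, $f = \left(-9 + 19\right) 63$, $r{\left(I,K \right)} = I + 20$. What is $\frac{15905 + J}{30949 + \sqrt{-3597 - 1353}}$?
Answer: $\frac{324956112821}{957845551} - \frac{157495935 i \sqrt{22}}{957845551} \approx 339.26 - 0.77123 i$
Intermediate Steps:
$r{\left(I,K \right)} = 20 + I$
$f = 630$ ($f = 10 \cdot 63 = 630$)
$J = 10483824$ ($J = \left(\left(20 - 26\right) + 630\right) \left(23951 - 7150\right) = \left(-6 + 630\right) 16801 = 624 \cdot 16801 = 10483824$)
$\frac{15905 + J}{30949 + \sqrt{-3597 - 1353}} = \frac{15905 + 10483824}{30949 + \sqrt{-3597 - 1353}} = \frac{10499729}{30949 + \sqrt{-4950}} = \frac{10499729}{30949 + 15 i \sqrt{22}}$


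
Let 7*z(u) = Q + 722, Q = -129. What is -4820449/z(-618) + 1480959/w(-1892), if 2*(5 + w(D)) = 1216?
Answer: -2163211838/39731 ≈ -54446.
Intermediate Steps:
z(u) = 593/7 (z(u) = (-129 + 722)/7 = (⅐)*593 = 593/7)
w(D) = 603 (w(D) = -5 + (½)*1216 = -5 + 608 = 603)
-4820449/z(-618) + 1480959/w(-1892) = -4820449/593/7 + 1480959/603 = -4820449*7/593 + 1480959*(1/603) = -33743143/593 + 164551/67 = -2163211838/39731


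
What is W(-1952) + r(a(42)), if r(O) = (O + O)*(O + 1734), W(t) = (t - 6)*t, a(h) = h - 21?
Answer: 3895726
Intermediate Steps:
a(h) = -21 + h
W(t) = t*(-6 + t) (W(t) = (-6 + t)*t = t*(-6 + t))
r(O) = 2*O*(1734 + O) (r(O) = (2*O)*(1734 + O) = 2*O*(1734 + O))
W(-1952) + r(a(42)) = -1952*(-6 - 1952) + 2*(-21 + 42)*(1734 + (-21 + 42)) = -1952*(-1958) + 2*21*(1734 + 21) = 3822016 + 2*21*1755 = 3822016 + 73710 = 3895726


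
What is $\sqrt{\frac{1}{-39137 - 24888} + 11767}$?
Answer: $\frac{\sqrt{1929411747614}}{12805} \approx 108.48$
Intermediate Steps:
$\sqrt{\frac{1}{-39137 - 24888} + 11767} = \sqrt{\frac{1}{-64025} + 11767} = \sqrt{- \frac{1}{64025} + 11767} = \sqrt{\frac{753382174}{64025}} = \frac{\sqrt{1929411747614}}{12805}$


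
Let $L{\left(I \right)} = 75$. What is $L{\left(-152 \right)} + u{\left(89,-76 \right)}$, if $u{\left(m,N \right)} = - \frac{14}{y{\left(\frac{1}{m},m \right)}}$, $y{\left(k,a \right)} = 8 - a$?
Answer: $\frac{6089}{81} \approx 75.173$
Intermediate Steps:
$u{\left(m,N \right)} = - \frac{14}{8 - m}$
$L{\left(-152 \right)} + u{\left(89,-76 \right)} = 75 + \frac{14}{-8 + 89} = 75 + \frac{14}{81} = \frac{6089}{81}$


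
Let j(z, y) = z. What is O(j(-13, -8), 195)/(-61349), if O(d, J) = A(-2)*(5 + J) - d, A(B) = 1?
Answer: -213/61349 ≈ -0.0034719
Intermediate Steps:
O(d, J) = 5 + J - d (O(d, J) = 1*(5 + J) - d = (5 + J) - d = 5 + J - d)
O(j(-13, -8), 195)/(-61349) = (5 + 195 - 1*(-13))/(-61349) = (5 + 195 + 13)*(-1/61349) = 213*(-1/61349) = -213/61349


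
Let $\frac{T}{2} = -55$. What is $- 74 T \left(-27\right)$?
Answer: $-219780$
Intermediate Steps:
$T = -110$ ($T = 2 \left(-55\right) = -110$)
$- 74 T \left(-27\right) = \left(-74\right) \left(-110\right) \left(-27\right) = 8140 \left(-27\right) = -219780$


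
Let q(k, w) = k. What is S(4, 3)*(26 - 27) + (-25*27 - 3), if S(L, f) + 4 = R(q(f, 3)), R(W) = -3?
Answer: -671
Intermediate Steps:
S(L, f) = -7 (S(L, f) = -4 - 3 = -7)
S(4, 3)*(26 - 27) + (-25*27 - 3) = -7*(26 - 27) + (-25*27 - 3) = -7*(-1) + (-675 - 3) = 7 - 678 = -671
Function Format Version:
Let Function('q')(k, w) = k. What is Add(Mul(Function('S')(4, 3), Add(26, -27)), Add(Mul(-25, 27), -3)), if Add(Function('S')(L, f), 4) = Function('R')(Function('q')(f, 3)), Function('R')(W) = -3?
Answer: -671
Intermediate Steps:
Function('S')(L, f) = -7 (Function('S')(L, f) = Add(-4, -3) = -7)
Add(Mul(Function('S')(4, 3), Add(26, -27)), Add(Mul(-25, 27), -3)) = Add(Mul(-7, Add(26, -27)), Add(Mul(-25, 27), -3)) = Add(Mul(-7, -1), Add(-675, -3)) = Add(7, -678) = -671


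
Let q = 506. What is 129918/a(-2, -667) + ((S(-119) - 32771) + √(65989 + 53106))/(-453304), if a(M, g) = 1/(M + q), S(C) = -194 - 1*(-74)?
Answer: 29681743965179/453304 - √119095/453304 ≈ 6.5479e+7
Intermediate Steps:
S(C) = -120 (S(C) = -194 + 74 = -120)
a(M, g) = 1/(506 + M) (a(M, g) = 1/(M + 506) = 1/(506 + M))
129918/a(-2, -667) + ((S(-119) - 32771) + √(65989 + 53106))/(-453304) = 129918/(1/(506 - 2)) + ((-120 - 32771) + √(65989 + 53106))/(-453304) = 129918/(1/504) + (-32891 + √119095)*(-1/453304) = 129918/(1/504) + (32891/453304 - √119095/453304) = 129918*504 + (32891/453304 - √119095/453304) = 65478672 + (32891/453304 - √119095/453304) = 29681743965179/453304 - √119095/453304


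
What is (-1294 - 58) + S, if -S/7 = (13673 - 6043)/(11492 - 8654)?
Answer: -1945193/1419 ≈ -1370.8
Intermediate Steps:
S = -26705/1419 (S = -7*(13673 - 6043)/(11492 - 8654) = -53410/2838 = -7*3815/1419 = -26705/1419 ≈ -18.820)
(-1294 - 58) + S = (-1294 - 58) - 26705/1419 = -1352 - 26705/1419 = -1945193/1419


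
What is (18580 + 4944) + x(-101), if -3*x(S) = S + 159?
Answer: 70514/3 ≈ 23505.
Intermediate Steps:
x(S) = -53 - S/3 (x(S) = -(S + 159)/3 = -(159 + S)/3 = -53 - S/3)
(18580 + 4944) + x(-101) = (18580 + 4944) + (-53 - ⅓*(-101)) = 23524 + (-53 + 101/3) = 23524 - 58/3 = 70514/3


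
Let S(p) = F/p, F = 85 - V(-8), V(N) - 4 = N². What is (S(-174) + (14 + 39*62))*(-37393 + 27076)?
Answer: -1455216289/58 ≈ -2.5090e+7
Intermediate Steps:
V(N) = 4 + N²
F = 17 (F = 85 - (4 + (-8)²) = 85 - (4 + 64) = 85 - 1*68 = 85 - 68 = 17)
S(p) = 17/p
(S(-174) + (14 + 39*62))*(-37393 + 27076) = (17/(-174) + (14 + 39*62))*(-37393 + 27076) = (17*(-1/174) + (14 + 2418))*(-10317) = (-17/174 + 2432)*(-10317) = (423151/174)*(-10317) = -1455216289/58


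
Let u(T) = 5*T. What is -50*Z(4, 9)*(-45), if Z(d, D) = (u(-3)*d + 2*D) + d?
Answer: -85500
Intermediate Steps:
Z(d, D) = -14*d + 2*D (Z(d, D) = ((5*(-3))*d + 2*D) + d = (-15*d + 2*D) + d = -14*d + 2*D)
-50*Z(4, 9)*(-45) = -50*(-14*4 + 2*9)*(-45) = -50*(-56 + 18)*(-45) = -50*(-38)*(-45) = 1900*(-45) = -85500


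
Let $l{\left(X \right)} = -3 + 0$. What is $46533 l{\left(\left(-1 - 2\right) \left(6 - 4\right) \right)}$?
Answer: $-139599$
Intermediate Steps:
$l{\left(X \right)} = -3$
$46533 l{\left(\left(-1 - 2\right) \left(6 - 4\right) \right)} = 46533 \left(-3\right) = -139599$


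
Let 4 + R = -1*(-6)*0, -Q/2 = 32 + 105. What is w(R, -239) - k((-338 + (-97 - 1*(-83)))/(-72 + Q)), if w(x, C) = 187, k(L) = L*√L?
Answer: 187 - 704*√1903/29929 ≈ 185.97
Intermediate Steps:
Q = -274 (Q = -2*(32 + 105) = -2*137 = -274)
k(L) = L^(3/2)
R = -4 (R = -4 - 1*(-6)*0 = -4 + 6*0 = -4 + 0 = -4)
w(R, -239) - k((-338 + (-97 - 1*(-83)))/(-72 + Q)) = 187 - ((-338 + (-97 - 1*(-83)))/(-72 - 274))^(3/2) = 187 - ((-338 + (-97 + 83))/(-346))^(3/2) = 187 - ((-338 - 14)*(-1/346))^(3/2) = 187 - (-352*(-1/346))^(3/2) = 187 - (176/173)^(3/2) = 187 - 704*√1903/29929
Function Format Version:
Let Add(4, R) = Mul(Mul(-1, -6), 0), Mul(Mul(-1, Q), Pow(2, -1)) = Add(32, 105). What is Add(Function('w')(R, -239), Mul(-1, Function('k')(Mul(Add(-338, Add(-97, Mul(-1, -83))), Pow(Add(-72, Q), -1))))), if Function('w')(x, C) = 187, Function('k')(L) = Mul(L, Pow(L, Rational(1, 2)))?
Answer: Add(187, Mul(Rational(-704, 29929), Pow(1903, Rational(1, 2)))) ≈ 185.97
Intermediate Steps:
Q = -274 (Q = Mul(-2, Add(32, 105)) = Mul(-2, 137) = -274)
Function('k')(L) = Pow(L, Rational(3, 2))
R = -4 (R = Add(-4, Mul(Mul(-1, -6), 0)) = Add(-4, Mul(6, 0)) = Add(-4, 0) = -4)
Add(Function('w')(R, -239), Mul(-1, Function('k')(Mul(Add(-338, Add(-97, Mul(-1, -83))), Pow(Add(-72, Q), -1))))) = Add(187, Mul(-1, Pow(Mul(Add(-338, Add(-97, Mul(-1, -83))), Pow(Add(-72, -274), -1)), Rational(3, 2)))) = Add(187, Mul(-1, Pow(Mul(Add(-338, Add(-97, 83)), Pow(-346, -1)), Rational(3, 2)))) = Add(187, Mul(-1, Pow(Mul(Add(-338, -14), Rational(-1, 346)), Rational(3, 2)))) = Add(187, Mul(-1, Pow(Mul(-352, Rational(-1, 346)), Rational(3, 2)))) = Add(187, Mul(-1, Pow(Rational(176, 173), Rational(3, 2)))) = Add(187, Mul(-1, Mul(Rational(704, 29929), Pow(1903, Rational(1, 2))))) = Add(187, Mul(Rational(-704, 29929), Pow(1903, Rational(1, 2))))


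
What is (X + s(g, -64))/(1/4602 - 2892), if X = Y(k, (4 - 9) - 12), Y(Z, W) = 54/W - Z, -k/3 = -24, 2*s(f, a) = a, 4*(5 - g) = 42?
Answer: 8384844/226252711 ≈ 0.037060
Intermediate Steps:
g = -11/2 (g = 5 - ¼*42 = 5 - 21/2 = -11/2 ≈ -5.5000)
s(f, a) = a/2
k = 72 (k = -3*(-24) = 72)
Y(Z, W) = -Z + 54/W
X = -1278/17 (X = -1*72 + 54/((4 - 9) - 12) = -72 + 54/(-5 - 12) = -72 + 54/(-17) = -72 + 54*(-1/17) = -72 - 54/17 = -1278/17 ≈ -75.177)
(X + s(g, -64))/(1/4602 - 2892) = (-1278/17 + (½)*(-64))/(1/4602 - 2892) = (-1278/17 - 32)/(1/4602 - 2892) = -1822/(17*(-13308983/4602)) = -1822/17*(-4602/13308983) = 8384844/226252711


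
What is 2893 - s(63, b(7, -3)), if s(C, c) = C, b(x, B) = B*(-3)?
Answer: 2830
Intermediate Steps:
b(x, B) = -3*B
2893 - s(63, b(7, -3)) = 2893 - 1*63 = 2893 - 63 = 2830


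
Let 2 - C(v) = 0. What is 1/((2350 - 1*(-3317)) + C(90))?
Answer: 1/5669 ≈ 0.00017640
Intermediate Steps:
C(v) = 2 (C(v) = 2 - 1*0 = 2 + 0 = 2)
1/((2350 - 1*(-3317)) + C(90)) = 1/((2350 - 1*(-3317)) + 2) = 1/((2350 + 3317) + 2) = 1/(5667 + 2) = 1/5669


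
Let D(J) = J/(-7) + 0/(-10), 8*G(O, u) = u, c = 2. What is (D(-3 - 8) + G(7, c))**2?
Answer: 2601/784 ≈ 3.3176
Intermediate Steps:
G(O, u) = u/8
D(J) = -J/7 (D(J) = J*(-1/7) + 0*(-1/10) = -J/7 + 0 = -J/7)
(D(-3 - 8) + G(7, c))**2 = (-(-3 - 8)/7 + (1/8)*2)**2 = (-1/7*(-11) + 1/4)**2 = (11/7 + 1/4)**2 = (51/28)**2 = 2601/784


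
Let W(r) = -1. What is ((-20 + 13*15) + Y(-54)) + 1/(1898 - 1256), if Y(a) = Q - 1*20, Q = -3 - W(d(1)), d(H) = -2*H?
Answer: 98227/642 ≈ 153.00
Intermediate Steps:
Q = -2 (Q = -3 - 1*(-1) = -3 + 1 = -2)
Y(a) = -22 (Y(a) = -2 - 1*20 = -2 - 20 = -22)
((-20 + 13*15) + Y(-54)) + 1/(1898 - 1256) = ((-20 + 13*15) - 22) + 1/(1898 - 1256) = ((-20 + 195) - 22) + 1/642 = (175 - 22) + 1/642 = 153 + 1/642 = 98227/642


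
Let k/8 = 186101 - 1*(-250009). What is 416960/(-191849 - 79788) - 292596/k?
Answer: -127850275371/78975741380 ≈ -1.6189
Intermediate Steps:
k = 3488880 (k = 8*(186101 - 1*(-250009)) = 8*(186101 + 250009) = 8*436110 = 3488880)
416960/(-191849 - 79788) - 292596/k = 416960/(-191849 - 79788) - 292596/3488880 = 416960/(-271637) - 292596*1/3488880 = 416960*(-1/271637) - 24383/290740 = -416960/271637 - 24383/290740 = -127850275371/78975741380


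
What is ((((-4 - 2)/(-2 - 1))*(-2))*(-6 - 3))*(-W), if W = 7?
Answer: -252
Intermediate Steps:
((((-4 - 2)/(-2 - 1))*(-2))*(-6 - 3))*(-W) = ((((-4 - 2)/(-2 - 1))*(-2))*(-6 - 3))*(-1*7) = ((-6/(-3)*(-2))*(-9))*(-7) = ((-6*(-⅓)*(-2))*(-9))*(-7) = ((2*(-2))*(-9))*(-7) = -4*(-9)*(-7) = 36*(-7) = -252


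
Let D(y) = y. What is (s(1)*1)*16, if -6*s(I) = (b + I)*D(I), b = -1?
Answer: 0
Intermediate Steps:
s(I) = -I*(-1 + I)/6 (s(I) = -(-1 + I)*I/6 = -I*(-1 + I)/6)
(s(1)*1)*16 = (((⅙)*1*(1 - 1*1))*1)*16 = (((⅙)*1*(1 - 1))*1)*16 = (((⅙)*1*0)*1)*16 = (0*1)*16 = 0*16 = 0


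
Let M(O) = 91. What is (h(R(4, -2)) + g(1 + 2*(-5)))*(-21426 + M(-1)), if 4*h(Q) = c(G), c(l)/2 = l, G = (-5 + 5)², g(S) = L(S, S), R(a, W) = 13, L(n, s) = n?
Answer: 192015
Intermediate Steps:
g(S) = S
G = 0 (G = 0² = 0)
c(l) = 2*l
h(Q) = 0 (h(Q) = (2*0)/4 = (¼)*0 = 0)
(h(R(4, -2)) + g(1 + 2*(-5)))*(-21426 + M(-1)) = (0 + (1 + 2*(-5)))*(-21426 + 91) = (0 + (1 - 10))*(-21335) = (0 - 9)*(-21335) = -9*(-21335) = 192015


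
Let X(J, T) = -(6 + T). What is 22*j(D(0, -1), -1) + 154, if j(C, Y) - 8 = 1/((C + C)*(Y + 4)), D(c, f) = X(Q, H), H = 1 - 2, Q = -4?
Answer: 4939/15 ≈ 329.27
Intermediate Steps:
H = -1
X(J, T) = -6 - T
D(c, f) = -5 (D(c, f) = -6 - 1*(-1) = -6 + 1 = -5)
j(C, Y) = 8 + 1/(2*C*(4 + Y)) (j(C, Y) = 8 + 1/((C + C)*(Y + 4)) = 8 + 1/((2*C)*(4 + Y)) = 8 + 1/(2*C*(4 + Y)))
22*j(D(0, -1), -1) + 154 = 22*((1/2)*(1 + 64*(-5) + 16*(-5)*(-1))/(-5*(4 - 1))) + 154 = 22*((1/2)*(-1/5)*(1 - 320 + 80)/3) + 154 = 22*((1/2)*(-1/5)*(1/3)*(-239)) + 154 = 22*(239/30) + 154 = 2629/15 + 154 = 4939/15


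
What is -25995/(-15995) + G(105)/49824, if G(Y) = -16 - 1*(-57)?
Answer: 259166135/159386976 ≈ 1.6260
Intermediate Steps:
G(Y) = 41 (G(Y) = -16 + 57 = 41)
-25995/(-15995) + G(105)/49824 = -25995/(-15995) + 41/49824 = -25995*(-1/15995) + 41*(1/49824) = 5199/3199 + 41/49824 = 259166135/159386976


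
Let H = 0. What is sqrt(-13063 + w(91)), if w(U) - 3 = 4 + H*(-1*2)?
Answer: 16*I*sqrt(51) ≈ 114.26*I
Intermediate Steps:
w(U) = 7 (w(U) = 3 + (4 + 0*(-1*2)) = 3 + (4 + 0*(-2)) = 3 + (4 + 0) = 3 + 4 = 7)
sqrt(-13063 + w(91)) = sqrt(-13063 + 7) = sqrt(-13056) = 16*I*sqrt(51)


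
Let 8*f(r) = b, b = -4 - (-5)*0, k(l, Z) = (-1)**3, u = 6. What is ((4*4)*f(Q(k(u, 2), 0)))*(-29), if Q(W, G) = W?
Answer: 232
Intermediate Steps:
k(l, Z) = -1
b = -4 (b = -4 - 1*0 = -4 + 0 = -4)
f(r) = -1/2 (f(r) = (1/8)*(-4) = -1/2)
((4*4)*f(Q(k(u, 2), 0)))*(-29) = ((4*4)*(-1/2))*(-29) = (16*(-1/2))*(-29) = -8*(-29) = 232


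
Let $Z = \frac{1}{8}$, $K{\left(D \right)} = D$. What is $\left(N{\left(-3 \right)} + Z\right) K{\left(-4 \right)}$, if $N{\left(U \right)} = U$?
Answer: $\frac{23}{2} \approx 11.5$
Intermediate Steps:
$Z = \frac{1}{8} \approx 0.125$
$\left(N{\left(-3 \right)} + Z\right) K{\left(-4 \right)} = \left(-3 + \frac{1}{8}\right) \left(-4\right) = \left(- \frac{23}{8}\right) \left(-4\right) = \frac{23}{2}$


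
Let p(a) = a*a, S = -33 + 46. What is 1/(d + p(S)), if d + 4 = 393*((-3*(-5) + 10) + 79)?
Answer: 1/41037 ≈ 2.4368e-5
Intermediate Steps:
S = 13
p(a) = a²
d = 40868 (d = -4 + 393*((-3*(-5) + 10) + 79) = -4 + 393*((15 + 10) + 79) = -4 + 393*(25 + 79) = -4 + 393*104 = -4 + 40872 = 40868)
1/(d + p(S)) = 1/(40868 + 13²) = 1/(40868 + 169) = 1/41037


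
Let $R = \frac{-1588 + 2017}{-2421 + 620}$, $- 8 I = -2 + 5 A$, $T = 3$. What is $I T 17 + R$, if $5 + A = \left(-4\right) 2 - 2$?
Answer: $\frac{7069095}{14408} \approx 490.64$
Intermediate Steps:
$A = -15$ ($A = -5 - 10 = -15$)
$I = \frac{77}{8}$ ($I = - \frac{-2 + 5 \left(-15\right)}{8} = - \frac{-2 - 75}{8} = \left(- \frac{1}{8}\right) \left(-77\right) = \frac{77}{8} \approx 9.625$)
$R = - \frac{429}{1801}$ ($R = \frac{429}{-1801} = 429 \left(- \frac{1}{1801}\right) = - \frac{429}{1801} \approx -0.2382$)
$I T 17 + R = \frac{77}{8} \cdot 3 \cdot 17 - \frac{429}{1801} = \frac{231}{8} \cdot 17 - \frac{429}{1801} = \frac{3927}{8} - \frac{429}{1801} = \frac{7069095}{14408}$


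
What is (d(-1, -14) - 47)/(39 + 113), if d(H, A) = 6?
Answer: -41/152 ≈ -0.26974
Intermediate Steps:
(d(-1, -14) - 47)/(39 + 113) = (6 - 47)/(39 + 113) = -41/152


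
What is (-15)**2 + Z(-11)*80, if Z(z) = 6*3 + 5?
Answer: 2065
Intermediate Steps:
Z(z) = 23 (Z(z) = 18 + 5 = 23)
(-15)**2 + Z(-11)*80 = (-15)**2 + 23*80 = 225 + 1840 = 2065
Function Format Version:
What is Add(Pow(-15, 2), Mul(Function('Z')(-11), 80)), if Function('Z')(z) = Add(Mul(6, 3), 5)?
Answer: 2065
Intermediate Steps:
Function('Z')(z) = 23 (Function('Z')(z) = Add(18, 5) = 23)
Add(Pow(-15, 2), Mul(Function('Z')(-11), 80)) = Add(Pow(-15, 2), Mul(23, 80)) = Add(225, 1840) = 2065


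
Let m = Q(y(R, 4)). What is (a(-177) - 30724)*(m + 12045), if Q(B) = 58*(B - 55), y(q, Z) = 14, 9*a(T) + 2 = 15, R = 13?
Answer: -2672954501/9 ≈ -2.9699e+8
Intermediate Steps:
a(T) = 13/9 (a(T) = -2/9 + (⅑)*15 = -2/9 + 5/3 = 13/9)
Q(B) = -3190 + 58*B (Q(B) = 58*(-55 + B) = -3190 + 58*B)
m = -2378 (m = -3190 + 58*14 = -3190 + 812 = -2378)
(a(-177) - 30724)*(m + 12045) = (13/9 - 30724)*(-2378 + 12045) = -276503/9*9667 = -2672954501/9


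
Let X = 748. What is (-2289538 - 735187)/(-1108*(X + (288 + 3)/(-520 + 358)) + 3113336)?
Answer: -7424325/5612422 ≈ -1.3228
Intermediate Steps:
(-2289538 - 735187)/(-1108*(X + (288 + 3)/(-520 + 358)) + 3113336) = (-2289538 - 735187)/(-1108*(748 + (288 + 3)/(-520 + 358)) + 3113336) = -3024725/(-1108*(748 + 291/(-162)) + 3113336) = -3024725/(-1108*(748 + 291*(-1/162)) + 3113336) = -3024725/(-1108*(748 - 97/54) + 3113336) = -3024725/(-1108*40295/54 + 3113336) = -3024725/(-22323430/27 + 3113336) = -3024725/61736642/27 = -3024725*27/61736642 = -7424325/5612422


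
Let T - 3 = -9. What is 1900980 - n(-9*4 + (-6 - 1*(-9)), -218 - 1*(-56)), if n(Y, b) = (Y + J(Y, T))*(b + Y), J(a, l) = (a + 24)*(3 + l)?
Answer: 1899810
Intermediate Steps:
T = -6 (T = 3 - 9 = -6)
J(a, l) = (3 + l)*(24 + a) (J(a, l) = (24 + a)*(3 + l) = (3 + l)*(24 + a))
n(Y, b) = (-72 - 2*Y)*(Y + b) (n(Y, b) = (Y + (72 + 3*Y + 24*(-6) + Y*(-6)))*(b + Y) = (Y + (72 + 3*Y - 144 - 6*Y))*(Y + b) = (Y + (-72 - 3*Y))*(Y + b) = (-72 - 2*Y)*(Y + b))
1900980 - n(-9*4 + (-6 - 1*(-9)), -218 - 1*(-56)) = 1900980 - (-72*(-9*4 + (-6 - 1*(-9))) - 72*(-218 - 1*(-56)) - 2*(-9*4 + (-6 - 1*(-9)))² - 2*(-9*4 + (-6 - 1*(-9)))*(-218 - 1*(-56))) = 1900980 - (-72*(-36 + (-6 + 9)) - 72*(-218 + 56) - 2*(-36 + (-6 + 9))² - 2*(-36 + (-6 + 9))*(-218 + 56)) = 1900980 - (-72*(-36 + 3) - 72*(-162) - 2*(-36 + 3)² - 2*(-36 + 3)*(-162)) = 1900980 - (-72*(-33) + 11664 - 2*(-33)² - 2*(-33)*(-162)) = 1900980 - (2376 + 11664 - 2*1089 - 10692) = 1900980 - (2376 + 11664 - 2178 - 10692) = 1900980 - 1*1170 = 1900980 - 1170 = 1899810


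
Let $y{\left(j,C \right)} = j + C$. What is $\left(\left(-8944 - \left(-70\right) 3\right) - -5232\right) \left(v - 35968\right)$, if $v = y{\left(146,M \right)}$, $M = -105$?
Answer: $125816354$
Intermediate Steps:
$y{\left(j,C \right)} = C + j$
$v = 41$ ($v = -105 + 146 = 41$)
$\left(\left(-8944 - \left(-70\right) 3\right) - -5232\right) \left(v - 35968\right) = \left(\left(-8944 - \left(-70\right) 3\right) - -5232\right) \left(41 - 35968\right) = \left(\left(-8944 - -210\right) + 5232\right) \left(-35927\right) = \left(\left(-8944 + 210\right) + 5232\right) \left(-35927\right) = \left(-8734 + 5232\right) \left(-35927\right) = \left(-3502\right) \left(-35927\right) = 125816354$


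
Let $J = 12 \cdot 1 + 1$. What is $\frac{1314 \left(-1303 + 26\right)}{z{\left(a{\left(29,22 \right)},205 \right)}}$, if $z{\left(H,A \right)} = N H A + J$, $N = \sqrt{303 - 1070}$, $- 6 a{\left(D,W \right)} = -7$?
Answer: $- \frac{60407208}{121494743} + \frac{14447390580 i \sqrt{767}}{1579431659} \approx -0.4972 + 253.33 i$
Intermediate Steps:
$a{\left(D,W \right)} = \frac{7}{6}$ ($a{\left(D,W \right)} = \left(- \frac{1}{6}\right) \left(-7\right) = \frac{7}{6}$)
$J = 13$ ($J = 12 + 1 = 13$)
$N = i \sqrt{767}$ ($N = \sqrt{-767} = i \sqrt{767} \approx 27.695 i$)
$z{\left(H,A \right)} = 13 + i A H \sqrt{767}$ ($z{\left(H,A \right)} = i \sqrt{767} H A + 13 = i H \sqrt{767} A + 13 = i A H \sqrt{767} + 13 = 13 + i A H \sqrt{767}$)
$\frac{1314 \left(-1303 + 26\right)}{z{\left(a{\left(29,22 \right)},205 \right)}} = \frac{1314 \left(-1303 + 26\right)}{13 + i 205 \cdot \frac{7}{6} \sqrt{767}} = \frac{1314 \left(-1277\right)}{13 + \frac{1435 i \sqrt{767}}{6}} = - \frac{1677978}{13 + \frac{1435 i \sqrt{767}}{6}}$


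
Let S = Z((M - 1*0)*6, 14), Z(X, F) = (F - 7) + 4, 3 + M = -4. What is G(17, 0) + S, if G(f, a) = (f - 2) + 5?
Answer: 31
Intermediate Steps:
M = -7 (M = -3 - 4 = -7)
Z(X, F) = -3 + F (Z(X, F) = (-7 + F) + 4 = -3 + F)
G(f, a) = 3 + f (G(f, a) = (-2 + f) + 5 = 3 + f)
S = 11 (S = -3 + 14 = 11)
G(17, 0) + S = (3 + 17) + 11 = 20 + 11 = 31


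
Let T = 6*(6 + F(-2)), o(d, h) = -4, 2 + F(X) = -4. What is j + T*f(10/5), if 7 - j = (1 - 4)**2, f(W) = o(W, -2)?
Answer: -2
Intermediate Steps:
F(X) = -6 (F(X) = -2 - 4 = -6)
f(W) = -4
T = 0 (T = 6*(6 - 6) = 6*0 = 0)
j = -2 (j = 7 - (1 - 4)**2 = 7 - 1*(-3)**2 = 7 - 1*9 = 7 - 9 = -2)
j + T*f(10/5) = -2 + 0*(-4) = -2 + 0 = -2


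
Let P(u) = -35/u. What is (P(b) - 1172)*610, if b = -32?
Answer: -11428045/16 ≈ -7.1425e+5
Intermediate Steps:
(P(b) - 1172)*610 = (-35/(-32) - 1172)*610 = (-35*(-1/32) - 1172)*610 = (35/32 - 1172)*610 = -37469/32*610 = -11428045/16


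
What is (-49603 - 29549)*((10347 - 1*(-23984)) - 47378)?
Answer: 1032696144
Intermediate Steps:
(-49603 - 29549)*((10347 - 1*(-23984)) - 47378) = -79152*((10347 + 23984) - 47378) = -79152*(34331 - 47378) = -79152*(-13047) = 1032696144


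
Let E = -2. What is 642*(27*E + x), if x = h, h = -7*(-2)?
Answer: -25680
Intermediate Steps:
h = 14
x = 14
642*(27*E + x) = 642*(27*(-2) + 14) = 642*(-54 + 14) = 642*(-40) = -25680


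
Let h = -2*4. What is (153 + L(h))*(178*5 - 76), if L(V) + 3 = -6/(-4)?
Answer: 123321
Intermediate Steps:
h = -8
L(V) = -3/2 (L(V) = -3 - 6/(-4) = -3 - 6*(-¼) = -3 + 3/2 = -3/2)
(153 + L(h))*(178*5 - 76) = (153 - 3/2)*(178*5 - 76) = 303*(890 - 76)/2 = (303/2)*814 = 123321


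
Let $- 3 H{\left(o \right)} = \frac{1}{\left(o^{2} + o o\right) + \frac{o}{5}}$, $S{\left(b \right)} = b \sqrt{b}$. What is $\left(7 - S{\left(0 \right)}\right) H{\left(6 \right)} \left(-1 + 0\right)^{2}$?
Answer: $- \frac{35}{1098} \approx -0.031876$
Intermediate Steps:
$S{\left(b \right)} = b^{\frac{3}{2}}$
$H{\left(o \right)} = - \frac{1}{3 \left(2 o^{2} + \frac{o}{5}\right)}$ ($H{\left(o \right)} = - \frac{1}{3 \left(\left(o^{2} + o o\right) + \frac{o}{5}\right)} = - \frac{1}{3 \left(\left(o^{2} + o^{2}\right) + o \frac{1}{5}\right)} = - \frac{1}{3 \left(2 o^{2} + \frac{o}{5}\right)}$)
$\left(7 - S{\left(0 \right)}\right) H{\left(6 \right)} \left(-1 + 0\right)^{2} = \left(7 - 0^{\frac{3}{2}}\right) \left(- \frac{5}{3 \cdot 6 \left(1 + 10 \cdot 6\right)}\right) \left(-1 + 0\right)^{2} = \left(7 - 0\right) \left(\left(- \frac{5}{3}\right) \frac{1}{6} \frac{1}{1 + 60}\right) \left(-1\right)^{2} = \left(7 + 0\right) \left(\left(- \frac{5}{3}\right) \frac{1}{6} \cdot \frac{1}{61}\right) 1 = 7 \left(\left(- \frac{5}{3}\right) \frac{1}{6} \cdot \frac{1}{61}\right) 1 = 7 \left(- \frac{5}{1098}\right) 1 = \left(- \frac{35}{1098}\right) 1 = - \frac{35}{1098}$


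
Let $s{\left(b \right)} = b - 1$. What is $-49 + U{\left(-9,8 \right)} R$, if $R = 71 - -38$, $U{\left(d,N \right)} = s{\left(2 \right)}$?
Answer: $60$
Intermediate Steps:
$s{\left(b \right)} = -1 + b$
$U{\left(d,N \right)} = 1$ ($U{\left(d,N \right)} = -1 + 2 = 1$)
$R = 109$ ($R = 71 + 38 = 109$)
$-49 + U{\left(-9,8 \right)} R = -49 + 1 \cdot 109 = -49 + 109 = 60$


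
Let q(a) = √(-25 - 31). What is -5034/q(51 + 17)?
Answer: 2517*I*√14/14 ≈ 672.7*I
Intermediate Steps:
q(a) = 2*I*√14 (q(a) = √(-56) = 2*I*√14)
-5034/q(51 + 17) = -5034*(-I*√14/28) = -(-2517)*I*√14/14 = 2517*I*√14/14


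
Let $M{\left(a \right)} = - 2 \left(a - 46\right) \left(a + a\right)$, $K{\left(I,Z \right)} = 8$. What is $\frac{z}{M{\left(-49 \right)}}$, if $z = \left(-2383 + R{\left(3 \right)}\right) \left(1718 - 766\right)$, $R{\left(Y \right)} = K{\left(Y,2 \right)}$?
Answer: $\frac{850}{7} \approx 121.43$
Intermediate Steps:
$R{\left(Y \right)} = 8$
$M{\left(a \right)} = - 4 a \left(-46 + a\right)$ ($M{\left(a \right)} = - 2 \left(-46 + a\right) 2 a = - 2 \cdot 2 a \left(-46 + a\right) = - 4 a \left(-46 + a\right)$)
$z = -2261000$ ($z = \left(-2383 + 8\right) \left(1718 - 766\right) = \left(-2375\right) 952 = -2261000$)
$\frac{z}{M{\left(-49 \right)}} = - \frac{2261000}{4 \left(-49\right) \left(46 - -49\right)} = - \frac{2261000}{4 \left(-49\right) \left(46 + 49\right)} = - \frac{2261000}{4 \left(-49\right) 95} = - \frac{2261000}{-18620} = \left(-2261000\right) \left(- \frac{1}{18620}\right) = \frac{850}{7}$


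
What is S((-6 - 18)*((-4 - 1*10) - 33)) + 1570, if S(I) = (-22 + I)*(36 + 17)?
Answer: 60188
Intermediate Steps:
S(I) = -1166 + 53*I (S(I) = (-22 + I)*53 = -1166 + 53*I)
S((-6 - 18)*((-4 - 1*10) - 33)) + 1570 = (-1166 + 53*((-6 - 18)*((-4 - 1*10) - 33))) + 1570 = (-1166 + 53*(-24*((-4 - 10) - 33))) + 1570 = (-1166 + 53*(-24*(-14 - 33))) + 1570 = (-1166 + 53*(-24*(-47))) + 1570 = (-1166 + 53*1128) + 1570 = (-1166 + 59784) + 1570 = 58618 + 1570 = 60188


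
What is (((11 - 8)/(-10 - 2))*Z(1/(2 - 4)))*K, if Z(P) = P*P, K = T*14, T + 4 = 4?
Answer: 0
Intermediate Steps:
T = 0 (T = -4 + 4 = 0)
K = 0 (K = 0*14 = 0)
Z(P) = P²
(((11 - 8)/(-10 - 2))*Z(1/(2 - 4)))*K = (((11 - 8)/(-10 - 2))*(1/(2 - 4))²)*0 = ((3/(-12))*(1/(-2))²)*0 = ((3*(-1/12))*(-½)²)*0 = -¼*¼*0 = -1/16*0 = 0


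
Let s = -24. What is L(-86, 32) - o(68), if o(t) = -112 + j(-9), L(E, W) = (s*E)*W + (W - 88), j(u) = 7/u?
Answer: 594943/9 ≈ 66105.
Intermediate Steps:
L(E, W) = -88 + W - 24*E*W (L(E, W) = (-24*E)*W + (W - 88) = -24*E*W + (-88 + W) = -88 + W - 24*E*W)
o(t) = -1015/9 (o(t) = -112 + 7/(-9) = -112 + 7*(-⅑) = -112 - 7/9 = -1015/9)
L(-86, 32) - o(68) = (-88 + 32 - 24*(-86)*32) - 1*(-1015/9) = (-88 + 32 + 66048) + 1015/9 = 65992 + 1015/9 = 594943/9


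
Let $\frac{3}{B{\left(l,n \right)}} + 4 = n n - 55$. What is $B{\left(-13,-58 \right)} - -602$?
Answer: $\frac{1989613}{3305} \approx 602.0$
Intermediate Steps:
$B{\left(l,n \right)} = \frac{3}{-59 + n^{2}}$ ($B{\left(l,n \right)} = \frac{3}{-4 + \left(n n - 55\right)} = \frac{3}{-4 + \left(n^{2} - 55\right)} = \frac{3}{-4 + \left(-55 + n^{2}\right)} = \frac{3}{-59 + n^{2}}$)
$B{\left(-13,-58 \right)} - -602 = \frac{3}{-59 + \left(-58\right)^{2}} - -602 = \frac{3}{-59 + 3364} + 602 = \frac{3}{3305} + 602 = \frac{1989613}{3305}$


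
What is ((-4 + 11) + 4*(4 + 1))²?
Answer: 729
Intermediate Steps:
((-4 + 11) + 4*(4 + 1))² = (7 + 4*5)² = (7 + 20)² = 27² = 729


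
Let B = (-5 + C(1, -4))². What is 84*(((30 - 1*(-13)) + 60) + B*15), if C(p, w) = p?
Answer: 28812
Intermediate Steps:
B = 16 (B = (-5 + 1)² = (-4)² = 16)
84*(((30 - 1*(-13)) + 60) + B*15) = 84*(((30 - 1*(-13)) + 60) + 16*15) = 84*(((30 + 13) + 60) + 240) = 84*((43 + 60) + 240) = 84*(103 + 240) = 84*343 = 28812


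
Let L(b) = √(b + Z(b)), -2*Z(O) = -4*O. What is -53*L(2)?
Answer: -53*√6 ≈ -129.82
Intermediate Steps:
Z(O) = 2*O (Z(O) = -(-2)*O = 2*O)
L(b) = √3*√b (L(b) = √(b + 2*b) = √(3*b) = √3*√b)
-53*L(2) = -53*√3*√2 = -53*√6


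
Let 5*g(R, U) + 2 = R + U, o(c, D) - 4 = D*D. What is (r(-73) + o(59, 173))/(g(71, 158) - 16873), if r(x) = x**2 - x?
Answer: -4775/2274 ≈ -2.0998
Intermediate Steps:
o(c, D) = 4 + D**2 (o(c, D) = 4 + D*D = 4 + D**2)
g(R, U) = -2/5 + R/5 + U/5 (g(R, U) = -2/5 + (R + U)/5 = -2/5 + (R/5 + U/5) = -2/5 + R/5 + U/5)
(r(-73) + o(59, 173))/(g(71, 158) - 16873) = (-73*(-1 - 73) + (4 + 173**2))/((-2/5 + (1/5)*71 + (1/5)*158) - 16873) = (-73*(-74) + (4 + 29929))/((-2/5 + 71/5 + 158/5) - 16873) = (5402 + 29933)/(227/5 - 16873) = 35335/(-84138/5) = 35335*(-5/84138) = -4775/2274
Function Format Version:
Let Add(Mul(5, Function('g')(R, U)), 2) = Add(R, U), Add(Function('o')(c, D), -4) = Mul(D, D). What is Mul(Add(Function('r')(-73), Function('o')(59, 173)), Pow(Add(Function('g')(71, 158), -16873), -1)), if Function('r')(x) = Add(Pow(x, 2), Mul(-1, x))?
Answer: Rational(-4775, 2274) ≈ -2.0998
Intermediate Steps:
Function('o')(c, D) = Add(4, Pow(D, 2)) (Function('o')(c, D) = Add(4, Mul(D, D)) = Add(4, Pow(D, 2)))
Function('g')(R, U) = Add(Rational(-2, 5), Mul(Rational(1, 5), R), Mul(Rational(1, 5), U)) (Function('g')(R, U) = Add(Rational(-2, 5), Mul(Rational(1, 5), Add(R, U))) = Add(Rational(-2, 5), Add(Mul(Rational(1, 5), R), Mul(Rational(1, 5), U))) = Add(Rational(-2, 5), Mul(Rational(1, 5), R), Mul(Rational(1, 5), U)))
Mul(Add(Function('r')(-73), Function('o')(59, 173)), Pow(Add(Function('g')(71, 158), -16873), -1)) = Mul(Add(Mul(-73, Add(-1, -73)), Add(4, Pow(173, 2))), Pow(Add(Add(Rational(-2, 5), Mul(Rational(1, 5), 71), Mul(Rational(1, 5), 158)), -16873), -1)) = Mul(Add(Mul(-73, -74), Add(4, 29929)), Pow(Add(Add(Rational(-2, 5), Rational(71, 5), Rational(158, 5)), -16873), -1)) = Mul(Add(5402, 29933), Pow(Add(Rational(227, 5), -16873), -1)) = Mul(35335, Pow(Rational(-84138, 5), -1)) = Mul(35335, Rational(-5, 84138)) = Rational(-4775, 2274)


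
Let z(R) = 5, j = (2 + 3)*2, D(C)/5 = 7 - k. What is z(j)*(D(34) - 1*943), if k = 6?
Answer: -4690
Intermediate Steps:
D(C) = 5 (D(C) = 5*(7 - 1*6) = 5*(7 - 6) = 5*1 = 5)
j = 10 (j = 5*2 = 10)
z(j)*(D(34) - 1*943) = 5*(5 - 1*943) = 5*(5 - 943) = 5*(-938) = -4690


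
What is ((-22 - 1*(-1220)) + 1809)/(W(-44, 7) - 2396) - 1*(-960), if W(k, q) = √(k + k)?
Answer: 1376015767/1435226 - 3007*I*√22/2870452 ≈ 958.75 - 0.0049135*I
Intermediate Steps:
W(k, q) = √2*√k (W(k, q) = √(2*k) = √2*√k)
((-22 - 1*(-1220)) + 1809)/(W(-44, 7) - 2396) - 1*(-960) = ((-22 - 1*(-1220)) + 1809)/(√2*√(-44) - 2396) - 1*(-960) = ((-22 + 1220) + 1809)/(√2*(2*I*√11) - 2396) + 960 = (1198 + 1809)/(2*I*√22 - 2396) + 960 = 3007/(-2396 + 2*I*√22) + 960 = 960 + 3007/(-2396 + 2*I*√22)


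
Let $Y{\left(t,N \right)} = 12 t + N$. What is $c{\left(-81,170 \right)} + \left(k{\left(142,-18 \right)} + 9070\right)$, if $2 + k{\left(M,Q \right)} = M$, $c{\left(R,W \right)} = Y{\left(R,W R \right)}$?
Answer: $-5532$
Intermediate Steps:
$Y{\left(t,N \right)} = N + 12 t$
$c{\left(R,W \right)} = 12 R + R W$ ($c{\left(R,W \right)} = W R + 12 R = R W + 12 R = 12 R + R W$)
$k{\left(M,Q \right)} = -2 + M$
$c{\left(-81,170 \right)} + \left(k{\left(142,-18 \right)} + 9070\right) = - 81 \left(12 + 170\right) + \left(\left(-2 + 142\right) + 9070\right) = \left(-81\right) 182 + \left(140 + 9070\right) = -14742 + 9210 = -5532$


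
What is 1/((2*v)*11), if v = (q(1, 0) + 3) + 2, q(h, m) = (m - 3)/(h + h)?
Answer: 1/77 ≈ 0.012987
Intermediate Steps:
q(h, m) = (-3 + m)/(2*h) (q(h, m) = (-3 + m)/((2*h)) = (-3 + m)*(1/(2*h)) = (-3 + m)/(2*h))
v = 7/2 (v = ((½)*(-3 + 0)/1 + 3) + 2 = ((½)*1*(-3) + 3) + 2 = (-3/2 + 3) + 2 = 3/2 + 2 = 7/2 ≈ 3.5000)
1/((2*v)*11) = 1/((2*(7/2))*11) = 1/(7*11) = 1/77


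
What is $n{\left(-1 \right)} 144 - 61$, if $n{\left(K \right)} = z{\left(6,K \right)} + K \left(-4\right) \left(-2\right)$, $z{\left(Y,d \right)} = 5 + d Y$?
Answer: $-1357$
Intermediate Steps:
$z{\left(Y,d \right)} = 5 + Y d$
$n{\left(K \right)} = 5 + 14 K$ ($n{\left(K \right)} = \left(5 + 6 K\right) + K \left(-4\right) \left(-2\right) = \left(5 + 6 K\right) + - 4 K \left(-2\right) = \left(5 + 6 K\right) + 8 K = 5 + 14 K$)
$n{\left(-1 \right)} 144 - 61 = \left(5 + 14 \left(-1\right)\right) 144 - 61 = \left(5 - 14\right) 144 - 61 = \left(-9\right) 144 - 61 = -1296 - 61 = -1357$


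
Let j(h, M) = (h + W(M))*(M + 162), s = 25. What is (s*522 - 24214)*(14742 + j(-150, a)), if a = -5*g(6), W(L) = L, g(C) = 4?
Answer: 104919272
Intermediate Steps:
a = -20 (a = -5*4 = -20)
j(h, M) = (162 + M)*(M + h) (j(h, M) = (h + M)*(M + 162) = (M + h)*(162 + M) = (162 + M)*(M + h))
(s*522 - 24214)*(14742 + j(-150, a)) = (25*522 - 24214)*(14742 + ((-20)² + 162*(-20) + 162*(-150) - 20*(-150))) = (13050 - 24214)*(14742 + (400 - 3240 - 24300 + 3000)) = -11164*(14742 - 24140) = -11164*(-9398) = 104919272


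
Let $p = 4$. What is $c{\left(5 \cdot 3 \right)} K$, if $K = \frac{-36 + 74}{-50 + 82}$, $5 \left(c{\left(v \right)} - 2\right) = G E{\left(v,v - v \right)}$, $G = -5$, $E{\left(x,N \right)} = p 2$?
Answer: $- \frac{57}{8} \approx -7.125$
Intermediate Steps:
$E{\left(x,N \right)} = 8$ ($E{\left(x,N \right)} = 4 \cdot 2 = 8$)
$c{\left(v \right)} = -6$ ($c{\left(v \right)} = 2 + \frac{\left(-5\right) 8}{5} = 2 + \frac{1}{5} \left(-40\right) = 2 - 8 = -6$)
$K = \frac{19}{16}$ ($K = \frac{38}{32} = 38 \cdot \frac{1}{32} = \frac{19}{16} \approx 1.1875$)
$c{\left(5 \cdot 3 \right)} K = \left(-6\right) \frac{19}{16} = - \frac{57}{8}$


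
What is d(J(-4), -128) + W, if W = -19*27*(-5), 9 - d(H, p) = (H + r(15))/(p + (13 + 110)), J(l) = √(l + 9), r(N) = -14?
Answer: 12856/5 + √5/5 ≈ 2571.6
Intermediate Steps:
J(l) = √(9 + l)
d(H, p) = 9 - (-14 + H)/(123 + p) (d(H, p) = 9 - (H - 14)/(p + (13 + 110)) = 9 - (-14 + H)/(p + 123) = 9 - (-14 + H)/(123 + p))
W = 2565 (W = -513*(-5) = 2565)
d(J(-4), -128) + W = (1121 - √(9 - 4) + 9*(-128))/(123 - 128) + 2565 = (1121 - √5 - 1152)/(-5) + 2565 = -(-31 - √5)/5 + 2565 = (31/5 + √5/5) + 2565 = 12856/5 + √5/5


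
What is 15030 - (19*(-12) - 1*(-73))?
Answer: 15185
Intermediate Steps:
15030 - (19*(-12) - 1*(-73)) = 15030 - (-228 + 73) = 15030 - 1*(-155) = 15030 + 155 = 15185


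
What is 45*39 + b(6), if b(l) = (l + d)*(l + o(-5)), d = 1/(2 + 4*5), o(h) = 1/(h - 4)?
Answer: 354539/198 ≈ 1790.6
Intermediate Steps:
o(h) = 1/(-4 + h)
d = 1/22 (d = 1/(2 + 20) = 1/22 ≈ 0.045455)
b(l) = (-⅑ + l)*(1/22 + l) (b(l) = (l + 1/22)*(l + 1/(-4 - 5)) = (1/22 + l)*(l + 1/(-9)) = (1/22 + l)*(l - ⅑) = (1/22 + l)*(-⅑ + l) = (-⅑ + l)*(1/22 + l))
45*39 + b(6) = 45*39 + (-1/198 + 6² - 13/198*6) = 1755 + (-1/198 + 36 - 13/33) = 1755 + 7049/198 = 354539/198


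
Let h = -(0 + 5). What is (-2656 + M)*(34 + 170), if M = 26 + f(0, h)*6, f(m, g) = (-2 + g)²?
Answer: -476544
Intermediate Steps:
h = -5 (h = -1*5 = -5)
M = 320 (M = 26 + (-2 - 5)²*6 = 26 + (-7)²*6 = 26 + 49*6 = 26 + 294 = 320)
(-2656 + M)*(34 + 170) = (-2656 + 320)*(34 + 170) = -2336*204 = -476544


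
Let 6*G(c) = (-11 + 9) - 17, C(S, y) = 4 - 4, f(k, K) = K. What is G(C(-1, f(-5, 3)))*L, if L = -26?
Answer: 247/3 ≈ 82.333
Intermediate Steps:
C(S, y) = 0
G(c) = -19/6 (G(c) = ((-11 + 9) - 17)/6 = (-2 - 17)/6 = (1/6)*(-19) = -19/6)
G(C(-1, f(-5, 3)))*L = -19/6*(-26) = 247/3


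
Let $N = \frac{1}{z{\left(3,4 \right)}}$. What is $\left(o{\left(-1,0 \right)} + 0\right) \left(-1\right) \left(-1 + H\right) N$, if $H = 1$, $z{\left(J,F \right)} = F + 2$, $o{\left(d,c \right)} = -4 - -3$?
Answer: $0$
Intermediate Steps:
$o{\left(d,c \right)} = -1$ ($o{\left(d,c \right)} = -4 + 3 = -1$)
$z{\left(J,F \right)} = 2 + F$
$N = \frac{1}{6}$ ($N = \frac{1}{2 + 4} = \frac{1}{6} \approx 0.16667$)
$\left(o{\left(-1,0 \right)} + 0\right) \left(-1\right) \left(-1 + H\right) N = \left(-1 + 0\right) \left(-1\right) \left(-1 + 1\right) \frac{1}{6} = \left(-1\right) \left(-1\right) 0 \cdot \frac{1}{6} = 1 \cdot 0 = 0$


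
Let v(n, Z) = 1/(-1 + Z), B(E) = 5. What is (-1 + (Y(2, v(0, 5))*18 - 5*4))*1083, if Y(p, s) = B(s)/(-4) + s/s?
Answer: -55233/2 ≈ -27617.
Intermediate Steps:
Y(p, s) = -1/4 (Y(p, s) = 5/(-4) + s/s = 5*(-1/4) + 1 = -5/4 + 1 = -1/4)
(-1 + (Y(2, v(0, 5))*18 - 5*4))*1083 = (-1 + (-1/4*18 - 5*4))*1083 = (-1 + (-9/2 - 20))*1083 = (-1 - 49/2)*1083 = -51/2*1083 = -55233/2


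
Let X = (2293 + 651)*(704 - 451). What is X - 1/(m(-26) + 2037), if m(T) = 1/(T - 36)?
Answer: 94067067714/126293 ≈ 7.4483e+5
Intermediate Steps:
m(T) = 1/(-36 + T)
X = 744832 (X = 2944*253 = 744832)
X - 1/(m(-26) + 2037) = 744832 - 1/(1/(-36 - 26) + 2037) = 744832 - 1/(1/(-62) + 2037) = 744832 - 1/(-1/62 + 2037) = 744832 - 1/126293/62 = 744832 - 1*62/126293 = 744832 - 62/126293 = 94067067714/126293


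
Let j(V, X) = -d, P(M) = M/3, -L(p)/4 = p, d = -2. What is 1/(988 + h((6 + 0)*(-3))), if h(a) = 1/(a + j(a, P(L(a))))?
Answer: 16/15807 ≈ 0.0010122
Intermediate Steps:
L(p) = -4*p
P(M) = M/3 (P(M) = M*(⅓) = M/3)
j(V, X) = 2 (j(V, X) = -1*(-2) = 2)
h(a) = 1/(2 + a) (h(a) = 1/(a + 2) = 1/(2 + a))
1/(988 + h((6 + 0)*(-3))) = 1/(988 + 1/(2 + (6 + 0)*(-3))) = 1/(988 + 1/(2 + 6*(-3))) = 1/(988 + 1/(2 - 18)) = 1/(988 + 1/(-16)) = 1/(988 - 1/16) = 1/(15807/16) = 16/15807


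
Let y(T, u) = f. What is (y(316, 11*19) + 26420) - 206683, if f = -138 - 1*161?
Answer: -180562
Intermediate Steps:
f = -299 (f = -138 - 161 = -299)
y(T, u) = -299
(y(316, 11*19) + 26420) - 206683 = (-299 + 26420) - 206683 = 26121 - 206683 = -180562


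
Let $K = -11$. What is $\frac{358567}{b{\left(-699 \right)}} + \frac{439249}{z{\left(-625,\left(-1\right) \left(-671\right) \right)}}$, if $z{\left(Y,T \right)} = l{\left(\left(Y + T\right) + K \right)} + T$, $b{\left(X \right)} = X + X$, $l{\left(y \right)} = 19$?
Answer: $\frac{30554906}{80385} \approx 380.11$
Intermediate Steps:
$b{\left(X \right)} = 2 X$
$z{\left(Y,T \right)} = 19 + T$
$\frac{358567}{b{\left(-699 \right)}} + \frac{439249}{z{\left(-625,\left(-1\right) \left(-671\right) \right)}} = \frac{358567}{2 \left(-699\right)} + \frac{439249}{19 - -671} = \frac{358567}{-1398} + \frac{439249}{19 + 671} = 358567 \left(- \frac{1}{1398}\right) + \frac{439249}{690} = - \frac{358567}{1398} + 439249 \cdot \frac{1}{690} = - \frac{358567}{1398} + \frac{439249}{690} = \frac{30554906}{80385}$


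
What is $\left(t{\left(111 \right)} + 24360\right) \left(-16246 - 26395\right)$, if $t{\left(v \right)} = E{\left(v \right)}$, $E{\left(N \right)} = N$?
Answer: $-1043467911$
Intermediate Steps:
$t{\left(v \right)} = v$
$\left(t{\left(111 \right)} + 24360\right) \left(-16246 - 26395\right) = \left(111 + 24360\right) \left(-16246 - 26395\right) = 24471 \left(-42641\right) = -1043467911$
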